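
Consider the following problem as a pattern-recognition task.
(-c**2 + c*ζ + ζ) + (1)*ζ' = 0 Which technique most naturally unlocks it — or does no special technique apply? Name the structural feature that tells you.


Method: a linear integrating factor — the unknown enters only to the first power against a nonzero forcing term — the integrating-factor template applies directly.


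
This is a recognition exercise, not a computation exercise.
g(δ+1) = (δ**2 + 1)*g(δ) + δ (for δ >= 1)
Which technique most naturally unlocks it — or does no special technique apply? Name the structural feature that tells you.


Method: a summation factor — because the multiplier δ**2 + 1 is index-dependent, divide through by its running product and sum the resulting differences.


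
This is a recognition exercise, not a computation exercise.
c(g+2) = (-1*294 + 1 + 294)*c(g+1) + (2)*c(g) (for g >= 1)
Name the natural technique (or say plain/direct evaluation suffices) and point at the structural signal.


Verdict: the characteristic-root method — the recurrence treats every index alike (constant coefficients, no forcing) — precisely the regime where r^g trials close it.


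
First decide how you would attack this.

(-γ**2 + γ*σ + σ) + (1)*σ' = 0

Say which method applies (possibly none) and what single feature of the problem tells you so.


Technique: a linear integrating factor — the unknown enters only to the first power against a nonzero forcing term — the integrating-factor template applies directly.


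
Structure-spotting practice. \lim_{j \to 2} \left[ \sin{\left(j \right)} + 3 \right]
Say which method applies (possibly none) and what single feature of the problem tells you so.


Best approach: no special technique — the function is continuous at 2; evaluation is itself the limit, no machinery required.


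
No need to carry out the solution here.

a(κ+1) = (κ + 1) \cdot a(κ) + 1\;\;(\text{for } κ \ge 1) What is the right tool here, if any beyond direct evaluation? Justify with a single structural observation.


Best approach: a summation factor — one-term recursion with variable weight κ + 1 is solved by product normalization, not by root-finding.


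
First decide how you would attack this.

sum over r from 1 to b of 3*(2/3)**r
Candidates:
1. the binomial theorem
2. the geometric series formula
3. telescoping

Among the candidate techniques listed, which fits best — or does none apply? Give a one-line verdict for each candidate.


Diagnosis: the geometric series formula — term-over-term division gives 2/3 every time — index-free ratio, geometric sum formula applies.
- the binomial theorem: no binomial coefficients pair up with complementary powers here.
- the geometric series formula: yes, a natural case for it.
- telescoping: computed from the summand as displayed, the partial sums build up without the pairwise collapse telescoping exploits.


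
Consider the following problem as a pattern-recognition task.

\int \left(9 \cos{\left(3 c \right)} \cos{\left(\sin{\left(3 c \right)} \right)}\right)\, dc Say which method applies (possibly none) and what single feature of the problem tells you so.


Verdict: u-substitution — spotting that 9 \cos{\left(3 c \right)} is a constant multiple of the derivative of \sin{\left(3 c \right)} is the key observation — substitute u = \sin{\left(3 c \right)} and the integral becomes one-dimensional in u.


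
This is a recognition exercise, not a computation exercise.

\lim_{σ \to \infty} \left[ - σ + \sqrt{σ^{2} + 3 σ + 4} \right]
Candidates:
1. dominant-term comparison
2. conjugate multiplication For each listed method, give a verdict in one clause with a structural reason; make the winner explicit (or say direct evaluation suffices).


Method: conjugate multiplication — the difference \sqrt{σ^{2} + 3 σ + 4} - σ is an ∞ − ∞ stalemate; its conjugate partner breaks the tie.
- dominant-term comparison — no dominant-degree comparison decides it.
- conjugate multiplication — applies; the problem has the shape this method handles.


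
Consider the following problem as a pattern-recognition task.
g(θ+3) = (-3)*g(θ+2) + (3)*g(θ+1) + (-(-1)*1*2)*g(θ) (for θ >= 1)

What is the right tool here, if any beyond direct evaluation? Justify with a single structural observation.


Verdict: the characteristic-root method — shift-invariance with fixed coefficients calls for exponential trials; the characteristic polynomial finds every r^θ.


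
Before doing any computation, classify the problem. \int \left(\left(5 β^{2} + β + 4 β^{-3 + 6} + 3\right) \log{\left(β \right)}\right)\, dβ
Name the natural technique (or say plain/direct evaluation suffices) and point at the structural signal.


Verdict: integration by parts — choose u = \log{\left(β \right)}: one derivative turns the logarithm algebraic, and the remaining factor (5 β^{2} + β + 4 β^{-3 + 6} + 3) integrates term by term under the power rule.


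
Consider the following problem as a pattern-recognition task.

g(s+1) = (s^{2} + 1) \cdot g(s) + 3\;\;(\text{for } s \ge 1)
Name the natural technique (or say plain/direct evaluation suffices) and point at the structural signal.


Verdict: a summation factor — an index-dependent multiplier s^{2} + 1 rules out characteristic roots; a summation factor converts it to a pure difference.


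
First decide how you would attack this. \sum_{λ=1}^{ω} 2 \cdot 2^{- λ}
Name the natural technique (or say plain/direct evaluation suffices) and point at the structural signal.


Technique: the geometric series formula — consecutive terms stand in a fixed index-free ratio — the geometric sum formula closes it.


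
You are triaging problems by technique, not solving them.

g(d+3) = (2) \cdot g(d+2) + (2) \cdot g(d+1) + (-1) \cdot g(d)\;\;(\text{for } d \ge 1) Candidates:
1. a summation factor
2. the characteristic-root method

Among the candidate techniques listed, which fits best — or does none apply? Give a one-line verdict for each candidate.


Technique: the characteristic-root method — shift-invariance with fixed coefficients calls for exponential trials; the characteristic polynomial finds every r^d.
- a summation factor — a summation factor telescopes one-step recursions; this one carries higher-order memory.
- the characteristic-root method: yes, a natural case for it.


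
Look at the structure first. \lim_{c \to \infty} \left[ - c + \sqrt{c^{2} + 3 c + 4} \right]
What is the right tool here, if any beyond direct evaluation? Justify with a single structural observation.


Verdict: conjugate multiplication — the difference \sqrt{c^{2} + 3 c + 4} - c is an ∞ − ∞ stalemate; its conjugate partner breaks the tie.


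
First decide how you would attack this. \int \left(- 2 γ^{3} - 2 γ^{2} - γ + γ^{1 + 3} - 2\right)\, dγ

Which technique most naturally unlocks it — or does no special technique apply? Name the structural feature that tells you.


Best approach: no special technique — the integrand is a sum of constant multiples of powers of γ — integrate term by term.


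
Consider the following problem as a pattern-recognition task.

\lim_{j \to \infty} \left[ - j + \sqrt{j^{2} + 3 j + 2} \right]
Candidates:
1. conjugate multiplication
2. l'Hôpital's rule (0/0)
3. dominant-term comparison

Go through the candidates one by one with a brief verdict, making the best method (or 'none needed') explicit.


Diagnosis: conjugate multiplication — turning the difference into a conjugate-rationalized ratio makes the limit readable.
- conjugate multiplication: yes, a natural case for it.
- l'Hôpital's rule (0/0) — the expression is a difference driving to ∞ − ∞, not a 0/0 quotient — there is no ratio for the rule to differentiate.
- dominant-term comparison — this limit is not decided by comparing leading-term growth at infinity.


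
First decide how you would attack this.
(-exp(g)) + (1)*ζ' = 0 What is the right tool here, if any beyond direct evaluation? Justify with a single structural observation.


Verdict: no special technique — the slope is a function of g alone, so integrate both sides directly.


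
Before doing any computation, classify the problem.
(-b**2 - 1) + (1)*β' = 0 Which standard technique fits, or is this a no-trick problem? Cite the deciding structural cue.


Best approach: no special technique — solved for the derivative, no β appears — this is antidifferentiation in b wearing ODE clothing.


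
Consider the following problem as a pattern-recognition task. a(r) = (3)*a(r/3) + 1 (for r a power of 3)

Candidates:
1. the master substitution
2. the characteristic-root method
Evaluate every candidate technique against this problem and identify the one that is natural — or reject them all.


Diagnosis: the master substitution — divide-the-index recursion (r/3 inside the call) straightens out once the index is rewritten as 3^m.
- the master substitution — yes — fits the structure here.
- the characteristic-root method — a divided-index call is not the fixed-shift linear shape that characteristic roots solve.


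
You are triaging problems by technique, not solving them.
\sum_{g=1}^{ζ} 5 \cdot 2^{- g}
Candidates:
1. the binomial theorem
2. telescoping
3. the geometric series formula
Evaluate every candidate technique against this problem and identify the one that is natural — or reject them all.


Best approach: the geometric series formula — consecutive terms stand in a fixed index-free ratio — the geometric sum formula closes it.
- the binomial theorem: there is no pair of bases whose matched powers would reassemble into a single binomial power.
- telescoping: in the displayed form, no term reappears at a neighboring index to cancel against.
- the geometric series formula — applies; the problem has the shape this method handles.


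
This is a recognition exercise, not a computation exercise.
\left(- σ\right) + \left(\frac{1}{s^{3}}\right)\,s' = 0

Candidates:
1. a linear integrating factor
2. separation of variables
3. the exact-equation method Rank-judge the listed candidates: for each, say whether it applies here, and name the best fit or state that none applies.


Method: separation of variables — the slope splits multiplicatively: σ carrying all σ-dependence times s^{3} carrying all s-dependence — separate and integrate.
- a linear integrating factor: the unknown enters nonlinearly (through a power, a denominator, or a transcendental function), which the linear integrating-factor recipe cannot absorb as-is — any repair would come from a preliminary substitution, not the factor.
- separation of variables — a fit — the right tool for this form.
- the exact-equation method: any potential here is of the trivial single-variable kind; the exact method earns its name only with genuine cross terms.


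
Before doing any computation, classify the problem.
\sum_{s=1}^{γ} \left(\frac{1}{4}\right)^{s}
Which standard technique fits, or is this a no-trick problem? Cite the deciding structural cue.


Technique: the geometric series formula — term-over-term division gives \frac{1}{4} every time — index-free ratio, geometric sum formula applies.


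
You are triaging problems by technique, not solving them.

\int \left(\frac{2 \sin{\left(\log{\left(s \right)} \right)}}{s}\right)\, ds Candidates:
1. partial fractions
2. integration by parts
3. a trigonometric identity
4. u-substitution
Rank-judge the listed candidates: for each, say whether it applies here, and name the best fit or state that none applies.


Diagnosis: u-substitution — collected, the integrand has one factor that is, up to a constant, the derivative of an inner expression the rest depends on — substitute for that inner expression.
- partial fractions: there is no rational-function structure to decompose.
- integration by parts: the nonconstant-polynomial-times-standard-kernel pattern (an exp, sine, cosine, or logarithm partner) is absent.
- a trigonometric identity — neither the even-power reduction nor the product-to-sum identity applies to this structure.
- u-substitution — a fit — the right tool for this form.


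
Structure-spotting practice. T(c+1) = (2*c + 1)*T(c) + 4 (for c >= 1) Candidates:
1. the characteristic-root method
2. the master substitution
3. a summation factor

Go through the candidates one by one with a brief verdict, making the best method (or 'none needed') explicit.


Technique: a summation factor — first-order, linear, moving coefficient 2*c + 1: the discrete analogue of an integrating factor handles it.
- the characteristic-root method: the coefficients vary with the index, breaking the constant-coefficient structure the method needs.
- the master substitution: the recursive argument is a shift of the index, not a fixed fraction of it.
- a summation factor — applies; the problem has the shape this method handles.


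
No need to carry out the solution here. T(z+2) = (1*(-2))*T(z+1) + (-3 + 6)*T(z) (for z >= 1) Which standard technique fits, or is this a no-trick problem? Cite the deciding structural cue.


Best approach: the characteristic-root method — the recurrence treats every index alike (constant coefficients, no forcing) — precisely the regime where r^z trials close it.


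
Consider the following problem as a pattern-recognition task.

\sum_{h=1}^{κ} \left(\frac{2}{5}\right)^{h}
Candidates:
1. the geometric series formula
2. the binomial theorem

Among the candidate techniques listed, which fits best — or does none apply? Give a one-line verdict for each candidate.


Verdict: the geometric series formula — each term is \frac{2}{5} times the previous one, so the geometric-series formula applies directly.
- the geometric series formula — applicable, and directly so.
- the binomial theorem: the summand does not match any term pattern of an expanded binomial power.


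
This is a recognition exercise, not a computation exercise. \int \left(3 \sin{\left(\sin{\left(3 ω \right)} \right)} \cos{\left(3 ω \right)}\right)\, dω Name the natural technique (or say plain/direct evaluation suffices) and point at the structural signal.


Verdict: u-substitution — viewed as a product, the integrand is a composition evaluated at \sin{\left(3 ω \right)} times (a constant multiple of) that inner expression's derivative, so u = \sin{\left(3 ω \right)} makes it elementary.


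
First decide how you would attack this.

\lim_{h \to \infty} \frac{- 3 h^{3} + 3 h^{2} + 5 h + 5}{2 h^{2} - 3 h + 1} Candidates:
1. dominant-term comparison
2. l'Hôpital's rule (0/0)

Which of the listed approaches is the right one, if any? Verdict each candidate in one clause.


Best approach: dominant-term comparison — growth-rate triage: the leading powers of h decide the limit, everything else is noise.
- dominant-term comparison — yes, a natural case for it.
- l'Hôpital's rule (0/0): as a single quotient the expression runs to ∞/∞ at the limit point — an at-infinity form of the rule would apply, though the leading-growth comparison is the direct reading.


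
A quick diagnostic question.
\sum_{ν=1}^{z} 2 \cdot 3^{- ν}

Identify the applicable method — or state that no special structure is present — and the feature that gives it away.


Method: the geometric series formula — consecutive terms stand in a fixed index-free ratio — the geometric sum formula closes it.


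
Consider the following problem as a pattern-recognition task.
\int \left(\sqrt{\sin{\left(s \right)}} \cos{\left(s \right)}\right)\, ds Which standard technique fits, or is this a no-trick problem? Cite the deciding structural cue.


Technique: u-substitution — read it as f(\sin{\left(s \right)}) times a constant multiple of d(\sin{\left(s \right)}): one substitution, u = \sin{\left(s \right)}, finishes it.


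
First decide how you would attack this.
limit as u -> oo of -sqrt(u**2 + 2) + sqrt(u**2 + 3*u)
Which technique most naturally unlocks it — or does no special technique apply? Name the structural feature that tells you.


Best approach: conjugate multiplication — this difference gives up after one conjugate multiplication — the radical structure cancels against its conjugate.


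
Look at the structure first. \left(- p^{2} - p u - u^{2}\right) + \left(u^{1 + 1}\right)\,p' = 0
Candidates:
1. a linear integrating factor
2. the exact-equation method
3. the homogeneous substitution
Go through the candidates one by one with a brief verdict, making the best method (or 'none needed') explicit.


Technique: the homogeneous substitution — solved for the derivative, the right side is unchanged under scaling u and p together — it depends only on the ratio p/u, so substitute a single ratio variable.
- a linear integrating factor: the unknown enters nonlinearly (through a power, a denominator, or a transcendental function), which the linear integrating-factor recipe cannot absorb as-is — any repair would come from a preliminary substitution, not the factor.
- the exact-equation method: the mixed-partials test fails on this split — it is not an exact differential as presented.
- the homogeneous substitution: applicable, and directly so.


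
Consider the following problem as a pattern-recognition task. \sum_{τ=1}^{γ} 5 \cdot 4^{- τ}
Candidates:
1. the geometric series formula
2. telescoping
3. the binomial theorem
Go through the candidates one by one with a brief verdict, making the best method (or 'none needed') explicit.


Method: the geometric series formula — consecutive terms stand in a fixed index-free ratio — the geometric sum formula closes it.
- the geometric series formula: yes — fits the structure here.
- telescoping — the summand is not presented as a shifted difference — a telescoping rewrite may exist, but the displayed structure does not offer one.
- the binomial theorem — the summand does not match any term pattern of an expanded binomial power.


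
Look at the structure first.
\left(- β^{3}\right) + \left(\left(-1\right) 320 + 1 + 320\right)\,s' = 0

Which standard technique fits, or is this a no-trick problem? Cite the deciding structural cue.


Diagnosis: no special technique — solved for the derivative, s never appears on the right — this is a direct integration in β, not a differential-equations problem at heart.


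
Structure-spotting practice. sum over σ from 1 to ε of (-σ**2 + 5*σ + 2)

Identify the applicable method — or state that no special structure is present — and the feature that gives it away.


Method: no special technique — constant-multiple powers of σ with no cancellation partners and no common ratio — use the standard power-sum formulas.


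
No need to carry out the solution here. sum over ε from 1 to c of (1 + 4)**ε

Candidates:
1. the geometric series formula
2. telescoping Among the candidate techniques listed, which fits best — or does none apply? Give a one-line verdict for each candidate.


Verdict: the geometric series formula — consecutive terms stand in a fixed index-free ratio — the geometric sum formula closes it.
- the geometric series formula — applies; the problem has the shape this method handles.
- telescoping — neither a shifted-difference shape nor integer-spaced poles are present.


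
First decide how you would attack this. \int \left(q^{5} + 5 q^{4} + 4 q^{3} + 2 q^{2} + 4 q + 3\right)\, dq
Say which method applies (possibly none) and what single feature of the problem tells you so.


Diagnosis: no special technique — scan for structure and find none: constant multiples of powers of q, integrate directly.


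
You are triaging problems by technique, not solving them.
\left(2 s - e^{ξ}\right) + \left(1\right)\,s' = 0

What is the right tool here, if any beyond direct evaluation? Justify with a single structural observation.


Technique: a linear integrating factor — s enters only linearly with coefficient 2; multiply by exp of the integral of 2 and the left side becomes one derivative.


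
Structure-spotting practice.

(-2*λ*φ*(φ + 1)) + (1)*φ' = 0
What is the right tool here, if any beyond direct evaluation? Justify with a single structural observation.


Verdict: separation of variables — solved for the derivative, the right side splits multiplicatively into a function of each variable alone — divide and integrate each side. A Bernoulli rewrite would carry it as the equation stands — separating the variables needs no rearrangement either.


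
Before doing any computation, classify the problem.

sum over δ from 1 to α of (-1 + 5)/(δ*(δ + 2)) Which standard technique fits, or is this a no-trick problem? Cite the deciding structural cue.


Verdict: telescoping — (-1 + 5)/(δ*(δ + 2)) is a collapsed telescope: expand it into simple fractions to see the cancellation.


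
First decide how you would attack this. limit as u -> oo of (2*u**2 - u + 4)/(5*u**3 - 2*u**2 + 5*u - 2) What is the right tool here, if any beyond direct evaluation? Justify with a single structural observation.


Verdict: dominant-term comparison — divide through by the highest power of u; every lower-order term dies and the dominant terms decide the limit. Viewed as a single quotient this is an ∞/∞ form — an at-infinity application of l'Hôpital's rule would also resolve it; comparing leading growth reads the answer without differentiating.


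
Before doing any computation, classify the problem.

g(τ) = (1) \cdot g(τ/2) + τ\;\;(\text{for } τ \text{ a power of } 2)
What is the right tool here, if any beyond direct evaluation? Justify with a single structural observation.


Diagnosis: the master substitution — the argument contracts 2-fold per step: reindex τ exponentially and solve the linear recurrence in the new index.


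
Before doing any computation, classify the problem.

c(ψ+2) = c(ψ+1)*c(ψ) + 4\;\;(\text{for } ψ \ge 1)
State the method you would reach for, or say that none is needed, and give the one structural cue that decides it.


Verdict: no special technique — nonlinear feedback in the recursion rules out every root- or factor-based technique.


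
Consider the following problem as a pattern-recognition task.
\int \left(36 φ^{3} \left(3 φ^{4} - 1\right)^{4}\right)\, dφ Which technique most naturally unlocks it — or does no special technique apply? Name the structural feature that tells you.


Diagnosis: u-substitution — gathered as a product, the integrand carries the factor 36 φ^{3} — up to a constant, the derivative of the inner expression 3 φ^{4} - 1 — so u = 3 φ^{4} - 1 collapses the integral. One could also expand and integrate term by term; the substitution is strictly more direct.


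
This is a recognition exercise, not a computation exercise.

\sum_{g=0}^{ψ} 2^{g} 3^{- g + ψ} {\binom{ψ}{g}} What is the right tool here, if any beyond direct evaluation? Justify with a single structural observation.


Best approach: the binomial theorem — {\binom{ψ}{g}} weighting matched powers of 2 and 3 is the expanded form of (2 + 3)^ψ — fold it back up.


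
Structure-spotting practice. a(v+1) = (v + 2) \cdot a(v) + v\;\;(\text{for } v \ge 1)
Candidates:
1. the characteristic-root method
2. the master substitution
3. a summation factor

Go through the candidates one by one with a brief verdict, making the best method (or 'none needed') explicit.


Verdict: a summation factor — first-order, linear, moving coefficient v + 2: the discrete analogue of an integrating factor handles it.
- the characteristic-root method — the coefficients vary with the index, breaking the constant-coefficient structure the method needs.
- the master substitution: no fixed divisor shrinks the index between calls.
- a summation factor: a fit — the right tool for this form.


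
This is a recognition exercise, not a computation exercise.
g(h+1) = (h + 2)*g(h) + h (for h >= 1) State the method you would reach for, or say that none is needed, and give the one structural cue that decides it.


Diagnosis: a summation factor — first-order, linear, moving coefficient h + 2: the discrete analogue of an integrating factor handles it.


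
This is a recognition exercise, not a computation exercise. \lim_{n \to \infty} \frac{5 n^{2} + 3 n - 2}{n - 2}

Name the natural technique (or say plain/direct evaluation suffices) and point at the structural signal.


Technique: dominant-term comparison — growth-rate triage: the leading powers of n decide the limit, everything else is noise. As a single quotient, the ∞/∞ shape would yield to repeated differentiation as well — the growth comparison gets there in one look.


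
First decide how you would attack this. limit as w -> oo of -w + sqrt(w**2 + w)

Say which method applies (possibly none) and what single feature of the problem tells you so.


Best approach: conjugate multiplication — this difference gives up after one conjugate multiplication — the radical structure cancels against its conjugate.


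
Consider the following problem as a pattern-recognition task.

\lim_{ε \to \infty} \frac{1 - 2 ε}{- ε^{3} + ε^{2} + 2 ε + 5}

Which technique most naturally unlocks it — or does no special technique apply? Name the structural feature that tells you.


Verdict: dominant-term comparison — divide through by the highest power of ε; every lower-order term dies and the dominant terms decide the limit. Viewed as a single quotient this is an ∞/∞ form — an at-infinity application of l'Hôpital's rule would also resolve it; comparing leading growth reads the answer without differentiating.


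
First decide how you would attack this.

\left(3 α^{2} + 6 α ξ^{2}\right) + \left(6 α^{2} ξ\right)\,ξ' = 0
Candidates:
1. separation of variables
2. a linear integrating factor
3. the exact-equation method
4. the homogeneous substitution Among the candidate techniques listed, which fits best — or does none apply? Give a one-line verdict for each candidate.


Best approach: the exact-equation method — the mixed-partials test passes for 3 α^{2} + 6 α ξ^{2} and 6 α^{2} ξ, so a potential function exists as presented.
- separation of variables: no division isolates the independent variable from the unknown.
- a linear integrating factor — the unknown enters nonlinearly (through a power, a denominator, or a transcendental function), which the linear integrating-factor recipe cannot absorb as-is — any repair would come from a preliminary substitution, not the factor.
- the exact-equation method — applicable, and directly so.
- the homogeneous substitution: the slope does not depend on the ratio of the variables alone.


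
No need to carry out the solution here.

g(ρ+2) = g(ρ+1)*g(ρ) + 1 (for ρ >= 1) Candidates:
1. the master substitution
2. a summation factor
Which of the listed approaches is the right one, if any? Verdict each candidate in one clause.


Technique: no special technique — no ansatz, no master substitution, no summation factor survives the nonlinearity here.
- the master substitution: the recursion steps by a constant offset, so exponential reindexing is pointless.
- a summation factor: no summation factor applies — the rule is not linear in the sequence values.


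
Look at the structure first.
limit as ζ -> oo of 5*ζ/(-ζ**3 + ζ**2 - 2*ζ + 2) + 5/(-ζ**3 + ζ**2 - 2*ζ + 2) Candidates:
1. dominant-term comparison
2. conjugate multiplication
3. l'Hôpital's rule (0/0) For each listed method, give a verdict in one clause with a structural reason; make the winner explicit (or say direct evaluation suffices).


Diagnosis: dominant-term comparison — growth-rate triage: the leading powers of ζ decide the limit, everything else is noise.
- dominant-term comparison: a fit — the right tool for this form.
- conjugate multiplication — rationalization has no target — no divergent radical difference appears.
- l'Hôpital's rule (0/0) — as a single quotient the expression runs to ∞/∞ at the limit point — an at-infinity form of the rule would apply, though the leading-growth comparison is the direct reading.


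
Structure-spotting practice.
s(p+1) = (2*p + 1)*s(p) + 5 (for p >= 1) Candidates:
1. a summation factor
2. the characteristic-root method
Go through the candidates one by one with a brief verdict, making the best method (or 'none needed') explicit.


Method: a summation factor — the coefficient 2*p + 1 drifts with the index, so no fixed root exists; normalizing by the cumulative product telescopes it.
- a summation factor — a fit — the right tool for this form.
- the characteristic-root method — an index-dependent weight blocks the pure exponential ansatz.


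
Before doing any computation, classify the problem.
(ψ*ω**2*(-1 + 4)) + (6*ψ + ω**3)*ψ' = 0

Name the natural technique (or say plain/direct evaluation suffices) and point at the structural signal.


Best approach: the exact-equation method — equality of cross partials is the green light — assemble the potential function term by term.


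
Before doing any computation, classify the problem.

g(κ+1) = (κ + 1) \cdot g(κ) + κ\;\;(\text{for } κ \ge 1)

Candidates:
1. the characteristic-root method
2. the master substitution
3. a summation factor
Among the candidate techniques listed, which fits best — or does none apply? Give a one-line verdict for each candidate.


Method: a summation factor — it is first-order linear but the coefficient κ + 1 depends on the index, so multiply through by a summation factor to telescope it.
- the characteristic-root method — the coefficients change with the index, which the root method cannot absorb.
- the master substitution: no fixed divisor shrinks the index between calls.
- a summation factor — yes, a natural case for it.


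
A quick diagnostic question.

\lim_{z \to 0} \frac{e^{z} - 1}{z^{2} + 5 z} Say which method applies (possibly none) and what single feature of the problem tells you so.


Best approach: l'Hôpital's rule (0/0) — plug in 0: top and bottom both hit zero, so differentiate each and retry. Expanding numerator and denominator to first order gives the same value — the rule automates exactly that.


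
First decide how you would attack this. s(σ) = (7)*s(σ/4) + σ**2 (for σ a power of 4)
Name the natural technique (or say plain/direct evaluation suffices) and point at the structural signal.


Best approach: the master substitution — index division is the fingerprint: σ/4 in the recursive call means substitute σ = 4^m.


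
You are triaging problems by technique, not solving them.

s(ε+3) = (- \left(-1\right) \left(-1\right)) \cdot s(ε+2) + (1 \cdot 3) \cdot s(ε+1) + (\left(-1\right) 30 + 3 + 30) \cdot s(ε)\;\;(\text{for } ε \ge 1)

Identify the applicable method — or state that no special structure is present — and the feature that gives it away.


Method: the characteristic-root method — the recurrence treats every index alike (constant coefficients, no forcing) — precisely the regime where r^ε trials close it.


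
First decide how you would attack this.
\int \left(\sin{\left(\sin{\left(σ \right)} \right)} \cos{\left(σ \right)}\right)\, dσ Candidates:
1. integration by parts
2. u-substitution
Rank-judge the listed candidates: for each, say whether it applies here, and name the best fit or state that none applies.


Verdict: u-substitution — collected, the integrand has one factor that is, up to a constant, the derivative of an inner expression the rest depends on — substitute for that inner expression.
- integration by parts: there is no nonconstant-polynomial-times-kernel split with an exp, sine, cosine (degree-1 argument), or logarithm partner.
- u-substitution: a fit — the right tool for this form.


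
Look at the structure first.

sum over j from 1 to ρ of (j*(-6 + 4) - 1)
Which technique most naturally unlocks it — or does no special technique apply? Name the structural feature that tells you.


Best approach: no special technique — this is bookkeeping, not technique: standard formulas for sums of constant-multiple powers of j apply termwise.


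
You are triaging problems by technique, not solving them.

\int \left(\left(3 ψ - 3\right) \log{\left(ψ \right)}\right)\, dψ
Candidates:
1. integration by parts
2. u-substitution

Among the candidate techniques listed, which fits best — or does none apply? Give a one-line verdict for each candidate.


Verdict: integration by parts — the logarithm \log{\left(ψ \right)} wants to be differentiated, not integrated; parts makes that legal.
- integration by parts — a fit — the right tool for this form.
- u-substitution: no subexpression of the integrand pairs with its own derivative as a factor — individual terms may offer their own substitutions, but any change of variable covering the whole integral would have to be constructed from outside the expression.


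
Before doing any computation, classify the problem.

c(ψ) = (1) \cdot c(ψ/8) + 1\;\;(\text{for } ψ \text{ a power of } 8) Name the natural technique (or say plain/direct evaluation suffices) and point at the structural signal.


Method: the master substitution — treat m = log base 8 of ψ as the new clock: one recursion step advances m by one while ψ scales by 8.


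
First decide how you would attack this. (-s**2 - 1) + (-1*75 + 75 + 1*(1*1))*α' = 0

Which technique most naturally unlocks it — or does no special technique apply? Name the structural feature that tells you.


Diagnosis: no special technique — the slope is a pure function of s; integrate both sides and be done.


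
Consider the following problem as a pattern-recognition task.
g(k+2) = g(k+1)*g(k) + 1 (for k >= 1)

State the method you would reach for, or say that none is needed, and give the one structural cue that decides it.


Best approach: no special technique — this one you iterate or analyze qualitatively: the nonlinearity defeats linear solution methods.


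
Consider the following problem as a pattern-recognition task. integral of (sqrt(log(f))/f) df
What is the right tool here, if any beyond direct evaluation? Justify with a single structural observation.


Diagnosis: u-substitution — collected, the integrand has one factor that is, up to a constant, the derivative of an inner expression the rest depends on — substitute for that inner expression.


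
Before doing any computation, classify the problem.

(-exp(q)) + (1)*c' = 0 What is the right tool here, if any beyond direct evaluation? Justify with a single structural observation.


Technique: no special technique — solved for the derivative, no c appears — this is antidifferentiation in q wearing ODE clothing.


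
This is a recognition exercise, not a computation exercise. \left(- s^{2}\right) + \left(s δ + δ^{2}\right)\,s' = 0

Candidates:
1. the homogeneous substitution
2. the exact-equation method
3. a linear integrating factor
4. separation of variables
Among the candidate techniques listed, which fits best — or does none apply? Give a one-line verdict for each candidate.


Technique: the homogeneous substitution — solved for the derivative, the right side is unchanged under scaling δ and s together — it depends only on the ratio s/δ, so substitute a single ratio variable. A Bernoulli substitution after rearrangement (possibly exchanging dependent and independent variable) is a fair alternative; the homogeneous route works on the equation as it stands.
- the homogeneous substitution: yes — fits the structure here.
- the exact-equation method — the cross partial derivatives disagree, so no single potential exists.
- a linear integrating factor: the unknown enters nonlinearly (through a power, a denominator, or a transcendental function), which the linear integrating-factor recipe cannot absorb as-is — any repair would come from a preliminary substitution, not the factor.
- separation of variables — no division isolates the independent variable from the unknown.


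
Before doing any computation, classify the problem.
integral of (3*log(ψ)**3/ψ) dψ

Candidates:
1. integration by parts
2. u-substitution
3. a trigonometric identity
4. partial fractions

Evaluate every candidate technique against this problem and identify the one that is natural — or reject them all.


Best approach: u-substitution — differentiating the inner expression log(ψ) produces the factor 3/ψ up to a constant multiple, so substituting u = log(ψ) reduces everything to a one-variable integral in u.
- integration by parts — no split into a nonconstant polynomial times one of the standard kernels — exp, sine, or cosine of a linear argument, or a logarithm — applies here.
- u-substitution: applies; the problem has the shape this method handles.
- a trigonometric identity: no sine or cosine appears, so there is nothing for a trigonometric identity to act on.
- partial fractions — the expression is not a ratio of polynomials that decomposes further.


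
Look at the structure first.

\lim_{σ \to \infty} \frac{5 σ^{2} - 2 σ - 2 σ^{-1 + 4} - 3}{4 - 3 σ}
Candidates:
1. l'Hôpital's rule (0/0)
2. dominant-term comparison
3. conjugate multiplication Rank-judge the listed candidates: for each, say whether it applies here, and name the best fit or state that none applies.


Verdict: dominant-term comparison — as σ grows, only the highest-degree terms matter — compare leading terms and read the limit off.
- l'Hôpital's rule (0/0): as a single quotient the expression runs to ∞/∞ at the limit point — an at-infinity form of the rule would apply, though the leading-growth comparison is the direct reading.
- dominant-term comparison — yes — fits the structure here.
- conjugate multiplication — no divergent radical difference is present for a conjugate pair to cancel.


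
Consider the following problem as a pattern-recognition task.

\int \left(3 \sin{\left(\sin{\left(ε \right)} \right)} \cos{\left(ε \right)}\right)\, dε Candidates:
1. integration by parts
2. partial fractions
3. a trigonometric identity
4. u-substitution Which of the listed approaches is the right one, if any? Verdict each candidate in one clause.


Best approach: u-substitution — structure check: outer function, inner expression \sin{\left(ε \right)}, inner derivative as a factor — the classic u = \sin{\left(ε \right)} pattern.
- integration by parts — the nonconstant-polynomial-times-standard-kernel pattern (an exp, sine, cosine, or logarithm partner) is absent.
- partial fractions — there is no rational-function structure to decompose.
- a trigonometric identity: neither the even-power reduction nor the product-to-sum identity applies to this structure.
- u-substitution — yes, a natural case for it.


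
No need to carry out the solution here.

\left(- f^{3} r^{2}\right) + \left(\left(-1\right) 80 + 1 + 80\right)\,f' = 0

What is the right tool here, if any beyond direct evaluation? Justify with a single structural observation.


Verdict: separation of variables — all dependence on the two variables factors apart, the defining separable shape.


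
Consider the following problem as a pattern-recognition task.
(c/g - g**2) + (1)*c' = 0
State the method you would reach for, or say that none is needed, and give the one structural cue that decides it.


Verdict: a linear integrating factor — the unknown enters only to the first power against a nonzero forcing term — the integrating-factor template applies directly.


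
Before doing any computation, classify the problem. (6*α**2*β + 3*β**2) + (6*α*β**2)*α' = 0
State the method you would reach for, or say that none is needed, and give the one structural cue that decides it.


Technique: the exact-equation method — the compatibility test passes: the α-derivative of 6*α**2*β + 3*β**2 matches the β-derivative of 6*α*β**2, so integrate a potential.


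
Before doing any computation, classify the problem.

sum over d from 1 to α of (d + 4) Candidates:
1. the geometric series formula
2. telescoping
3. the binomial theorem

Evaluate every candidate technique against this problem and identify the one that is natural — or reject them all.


Best approach: no special technique — every summand is a constant multiple of a power of d — apply the standard power-sum identities one degree at a time.
- the geometric series formula: consecutive terms are not related by a fixed multiplier.
- telescoping: neither a shifted-difference shape nor integer-spaced poles are present.
- the binomial theorem: no binomial coefficients pair with matched powers.
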